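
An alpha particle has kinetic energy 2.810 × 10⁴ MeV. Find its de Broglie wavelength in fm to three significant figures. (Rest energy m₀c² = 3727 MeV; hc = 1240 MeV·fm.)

λ = 0.0392 fm

Total energy E = KE + m₀c² = 2.810 × 10⁴ + 3727 = 31827 MeV.
(pc)² = E² − (m₀c²)² = (31827)² − (3727)² = 9.991 × 10⁸ MeV², so pc = 3.161 × 10⁴ MeV.
λ = hc/(pc) = 1240 MeV·fm / 3.161 × 10⁴ MeV = 0.0392 fm.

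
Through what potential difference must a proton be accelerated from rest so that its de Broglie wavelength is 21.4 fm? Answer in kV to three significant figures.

V = 1790 kV

p = h/λ = 6.626 × 10⁻³⁴ / 2.140 × 10⁻¹⁴ = 3.096 × 10⁻²⁰ kg·m/s.
KE = p²/(2m) = 2.865 × 10⁻¹³ J.
V = KE/e = 2.865 × 10⁻¹³ / (1.602 × 10⁻¹⁹) = 1790 kV.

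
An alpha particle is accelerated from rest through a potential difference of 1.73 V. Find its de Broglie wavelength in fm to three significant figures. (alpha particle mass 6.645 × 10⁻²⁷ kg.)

KE = 2eV = 2 × 1.602 × 10⁻¹⁹ × 1.730 = 5.543 × 10⁻¹⁹ J.
p = √(2mKE) = √(2 × 6.645 × 10⁻²⁷ × 5.543 × 10⁻¹⁹) = 8.583 × 10⁻²³ kg·m/s.
λ = h/p = 6.626 × 10⁻³⁴ / 8.583 × 10⁻²³ = 7.72 × 10⁻¹² m = 7720 fm.

λ = 7720 fm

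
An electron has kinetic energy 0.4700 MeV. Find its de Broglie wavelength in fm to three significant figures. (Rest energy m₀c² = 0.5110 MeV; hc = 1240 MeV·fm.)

λ = 1480 fm

Total energy E = KE + m₀c² = 0.4700 + 0.5110 = 0.9810 MeV.
(pc)² = E² − (m₀c²)² = (0.9810)² − (0.5110)² = 0.7012 MeV², so pc = 0.8374 MeV.
λ = hc/(pc) = 1240 MeV·fm / 0.8374 MeV = 1480 fm.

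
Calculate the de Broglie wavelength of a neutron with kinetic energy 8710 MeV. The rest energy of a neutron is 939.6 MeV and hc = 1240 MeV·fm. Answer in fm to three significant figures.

Total energy E = KE + m₀c² = 8710 + 939.6 = 9649.6 MeV.
(pc)² = E² − (m₀c²)² = (9649.6)² − (939.6)² = 9.223 × 10⁷ MeV², so pc = 9604 MeV.
λ = hc/(pc) = 1240 MeV·fm / 9604 MeV = 0.129 fm.

λ = 0.129 fm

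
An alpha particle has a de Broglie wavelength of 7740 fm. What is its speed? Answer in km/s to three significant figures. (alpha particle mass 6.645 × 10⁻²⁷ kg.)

v = 12.9 km/s

p = h/λ = 6.626 × 10⁻³⁴ / 7.740 × 10⁻¹² = 8.561 × 10⁻²³ kg·m/s.
v = p/m = 8.561 × 10⁻²³ / 6.645 × 10⁻²⁷ = 1.29 × 10⁴ m/s = 12.9 km/s.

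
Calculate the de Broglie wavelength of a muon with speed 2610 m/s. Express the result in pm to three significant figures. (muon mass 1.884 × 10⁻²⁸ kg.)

p = mv = 1.884 × 10⁻²⁸ × 2610 = 4.917 × 10⁻²⁵ kg·m/s.
λ = h/p = 6.626 × 10⁻³⁴ / 4.917 × 10⁻²⁵ = 1.35 × 10⁻⁹ m = 1350 pm.

λ = 1350 pm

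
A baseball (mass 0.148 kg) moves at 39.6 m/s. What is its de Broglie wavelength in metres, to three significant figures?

λ = 1.13 × 10⁻³⁴ m

p = mv = 0.148 × 39.6 = 5.861 kg·m/s.
λ = h/p = 6.626 × 10⁻³⁴ / 5.861 = 1.13 × 10⁻³⁴ m.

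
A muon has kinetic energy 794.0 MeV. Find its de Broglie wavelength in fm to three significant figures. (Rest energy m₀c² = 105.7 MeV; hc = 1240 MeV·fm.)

λ = 1.39 fm

Total energy E = KE + m₀c² = 794.0 + 105.7 = 899.7 MeV.
(pc)² = E² − (m₀c²)² = (899.7)² − (105.7)² = 7.983 × 10⁵ MeV², so pc = 893.5 MeV.
λ = hc/(pc) = 1240 MeV·fm / 893.5 MeV = 1.39 fm.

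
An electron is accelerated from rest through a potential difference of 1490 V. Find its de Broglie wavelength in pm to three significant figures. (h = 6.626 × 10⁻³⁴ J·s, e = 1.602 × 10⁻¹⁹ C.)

λ = 31.8 pm

KE = eV = 1.602 × 10⁻¹⁹ × 1490 = 2.387 × 10⁻¹⁶ J.
p = √(2mKE) = √(2 × 9.109 × 10⁻³¹ × 2.387 × 10⁻¹⁶) = 2.085 × 10⁻²³ kg·m/s.
λ = h/p = 6.626 × 10⁻³⁴ / 2.085 × 10⁻²³ = 3.18 × 10⁻¹¹ m = 31.8 pm.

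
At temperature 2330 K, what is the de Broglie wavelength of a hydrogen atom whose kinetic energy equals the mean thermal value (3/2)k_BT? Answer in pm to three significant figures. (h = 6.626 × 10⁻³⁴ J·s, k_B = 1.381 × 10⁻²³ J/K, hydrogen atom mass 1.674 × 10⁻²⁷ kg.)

λ = 52.1 pm

KE = (3/2)k_BT = 1.5 × 1.381 × 10⁻²³ × 2330 = 4.827 × 10⁻²⁰ J.
p = √(2mKE) = √(2 × 1.674 × 10⁻²⁷ × 4.827 × 10⁻²⁰) = 1.271 × 10⁻²³ kg·m/s.
λ = h/p = 5.21 × 10⁻¹¹ m = 52.1 pm.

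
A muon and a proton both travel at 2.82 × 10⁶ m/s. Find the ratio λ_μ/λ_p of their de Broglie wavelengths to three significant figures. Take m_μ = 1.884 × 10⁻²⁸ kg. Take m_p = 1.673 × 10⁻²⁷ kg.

At fixed v, p = mv so λ = h/(mv) ∝ 1/m.
λ_μ/λ_p = m_p/m_μ = 1.673 × 10⁻²⁷/1.884 × 10⁻²⁸ = 8.88.

λ_μ/λ_p = 8.88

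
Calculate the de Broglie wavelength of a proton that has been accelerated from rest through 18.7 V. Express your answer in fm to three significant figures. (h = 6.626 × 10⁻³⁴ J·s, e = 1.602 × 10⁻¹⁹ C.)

λ = 6620 fm

KE = eV = 1.602 × 10⁻¹⁹ × 18.70 = 2.996 × 10⁻¹⁸ J.
p = √(2mKE) = √(2 × 1.673 × 10⁻²⁷ × 2.996 × 10⁻¹⁸) = 1.001 × 10⁻²² kg·m/s.
λ = h/p = 6.626 × 10⁻³⁴ / 1.001 × 10⁻²² = 6.62 × 10⁻¹² m = 6620 fm.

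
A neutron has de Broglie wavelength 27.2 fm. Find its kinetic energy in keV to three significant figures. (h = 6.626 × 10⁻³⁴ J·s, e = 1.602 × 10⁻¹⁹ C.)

KE = 1110 keV

p = h/λ = 6.626 × 10⁻³⁴ / 2.720 × 10⁻¹⁴ = 2.436 × 10⁻²⁰ kg·m/s.
KE = p²/(2m) = (2.436 × 10⁻²⁰)² / (2 × 1.675 × 10⁻²⁷) = 1.771 × 10⁻¹³ J = 1110 keV.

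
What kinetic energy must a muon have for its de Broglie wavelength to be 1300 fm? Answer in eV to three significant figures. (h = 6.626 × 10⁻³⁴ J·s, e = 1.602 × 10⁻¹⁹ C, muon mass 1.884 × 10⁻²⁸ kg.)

p = h/λ = 6.626 × 10⁻³⁴ / 1.300 × 10⁻¹² = 5.097 × 10⁻²² kg·m/s.
KE = p²/(2m) = (5.097 × 10⁻²²)² / (2 × 1.884 × 10⁻²⁸) = 6.895 × 10⁻¹⁶ J = 4300 eV.

KE = 4300 eV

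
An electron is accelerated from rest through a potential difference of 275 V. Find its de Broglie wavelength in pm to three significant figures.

λ = 74.0 pm

KE = eV = 1.602 × 10⁻¹⁹ × 275.0 = 4.406 × 10⁻¹⁷ J.
p = √(2mKE) = √(2 × 9.109 × 10⁻³¹ × 4.406 × 10⁻¹⁷) = 8.959 × 10⁻²⁴ kg·m/s.
λ = h/p = 6.626 × 10⁻³⁴ / 8.959 × 10⁻²⁴ = 7.40 × 10⁻¹¹ m = 74.0 pm.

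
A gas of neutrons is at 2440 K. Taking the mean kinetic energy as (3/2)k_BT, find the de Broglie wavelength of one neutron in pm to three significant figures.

λ = 50.9 pm

KE = (3/2)k_BT = 1.5 × 1.381 × 10⁻²³ × 2440 = 5.054 × 10⁻²⁰ J.
p = √(2mKE) = √(2 × 1.675 × 10⁻²⁷ × 5.054 × 10⁻²⁰) = 1.301 × 10⁻²³ kg·m/s.
λ = h/p = 5.09 × 10⁻¹¹ m = 50.9 pm.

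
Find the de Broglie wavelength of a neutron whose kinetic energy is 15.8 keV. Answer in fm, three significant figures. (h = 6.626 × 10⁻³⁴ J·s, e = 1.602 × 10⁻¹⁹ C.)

KE = 15.8 keV = 2.531 × 10⁻¹⁵ J.
p = √(2mKE) = √(2 × 1.675 × 10⁻²⁷ × 2.531 × 10⁻¹⁵) = 2.912 × 10⁻²¹ kg·m/s.
λ = h/p = 6.626 × 10⁻³⁴ / 2.912 × 10⁻²¹ = 2.28 × 10⁻¹³ m = 228 fm.

λ = 228 fm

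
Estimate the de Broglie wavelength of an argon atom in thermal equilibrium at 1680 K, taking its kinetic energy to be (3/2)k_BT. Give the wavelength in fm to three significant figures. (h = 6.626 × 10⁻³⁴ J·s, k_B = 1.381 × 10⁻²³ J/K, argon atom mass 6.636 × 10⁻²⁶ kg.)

λ = 9750 fm

KE = (3/2)k_BT = 1.5 × 1.381 × 10⁻²³ × 1680 = 3.480 × 10⁻²⁰ J.
p = √(2mKE) = √(2 × 6.636 × 10⁻²⁶ × 3.480 × 10⁻²⁰) = 6.796 × 10⁻²³ kg·m/s.
λ = h/p = 9.75 × 10⁻¹² m = 9750 fm.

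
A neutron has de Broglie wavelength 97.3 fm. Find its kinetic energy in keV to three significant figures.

p = h/λ = 6.626 × 10⁻³⁴ / 9.730 × 10⁻¹⁴ = 6.810 × 10⁻²¹ kg·m/s.
KE = p²/(2m) = (6.810 × 10⁻²¹)² / (2 × 1.675 × 10⁻²⁷) = 1.384 × 10⁻¹⁴ J = 86.4 keV.

KE = 86.4 keV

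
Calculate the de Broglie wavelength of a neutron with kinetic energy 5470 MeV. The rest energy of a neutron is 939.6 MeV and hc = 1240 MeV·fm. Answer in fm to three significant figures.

λ = 0.196 fm

Total energy E = KE + m₀c² = 5470 + 939.6 = 6409.6 MeV.
(pc)² = E² − (m₀c²)² = (6409.6)² − (939.6)² = 4.020 × 10⁷ MeV², so pc = 6340 MeV.
λ = hc/(pc) = 1240 MeV·fm / 6340 MeV = 0.196 fm.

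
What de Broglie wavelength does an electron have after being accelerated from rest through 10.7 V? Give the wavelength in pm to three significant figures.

KE = eV = 1.602 × 10⁻¹⁹ × 10.70 = 1.714 × 10⁻¹⁸ J.
p = √(2mKE) = √(2 × 9.109 × 10⁻³¹ × 1.714 × 10⁻¹⁸) = 1.767 × 10⁻²⁴ kg·m/s.
λ = h/p = 6.626 × 10⁻³⁴ / 1.767 × 10⁻²⁴ = 3.75 × 10⁻¹⁰ m = 375 pm.

λ = 375 pm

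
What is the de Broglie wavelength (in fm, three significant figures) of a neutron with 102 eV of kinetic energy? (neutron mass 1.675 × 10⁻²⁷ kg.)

KE = 102 eV = 1.634 × 10⁻¹⁷ J.
p = √(2mKE) = √(2 × 1.675 × 10⁻²⁷ × 1.634 × 10⁻¹⁷) = 2.340 × 10⁻²² kg·m/s.
λ = h/p = 6.626 × 10⁻³⁴ / 2.340 × 10⁻²² = 2.83 × 10⁻¹² m = 2830 fm.

λ = 2830 fm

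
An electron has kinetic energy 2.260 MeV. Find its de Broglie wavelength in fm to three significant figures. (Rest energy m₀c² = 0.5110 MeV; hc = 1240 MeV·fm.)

λ = 455 fm

Total energy E = KE + m₀c² = 2.260 + 0.5110 = 2.7710 MeV.
(pc)² = E² − (m₀c²)² = (2.7710)² − (0.5110)² = 7.417 MeV², so pc = 2.723 MeV.
λ = hc/(pc) = 1240 MeV·fm / 2.723 MeV = 455 fm.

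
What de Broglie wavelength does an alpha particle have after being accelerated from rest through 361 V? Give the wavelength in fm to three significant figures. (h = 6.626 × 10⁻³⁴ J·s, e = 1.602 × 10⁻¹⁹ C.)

λ = 534 fm

KE = 2eV = 2 × 1.602 × 10⁻¹⁹ × 361.0 = 1.157 × 10⁻¹⁶ J.
p = √(2mKE) = √(2 × 6.645 × 10⁻²⁷ × 1.157 × 10⁻¹⁶) = 1.240 × 10⁻²¹ kg·m/s.
λ = h/p = 6.626 × 10⁻³⁴ / 1.240 × 10⁻²¹ = 5.34 × 10⁻¹³ m = 534 fm.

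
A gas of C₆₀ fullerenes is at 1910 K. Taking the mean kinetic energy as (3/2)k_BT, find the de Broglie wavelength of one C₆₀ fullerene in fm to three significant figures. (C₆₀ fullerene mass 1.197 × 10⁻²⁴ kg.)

λ = 2150 fm

KE = (3/2)k_BT = 1.5 × 1.381 × 10⁻²³ × 1910 = 3.957 × 10⁻²⁰ J.
p = √(2mKE) = √(2 × 1.197 × 10⁻²⁴ × 3.957 × 10⁻²⁰) = 3.078 × 10⁻²² kg·m/s.
λ = h/p = 2.15 × 10⁻¹² m = 2150 fm.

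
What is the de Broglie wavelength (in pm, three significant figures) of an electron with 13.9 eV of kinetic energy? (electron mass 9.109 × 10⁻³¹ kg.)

λ = 329 pm

KE = 13.9 eV = 2.227 × 10⁻¹⁸ J.
p = √(2mKE) = √(2 × 9.109 × 10⁻³¹ × 2.227 × 10⁻¹⁸) = 2.014 × 10⁻²⁴ kg·m/s.
λ = h/p = 6.626 × 10⁻³⁴ / 2.014 × 10⁻²⁴ = 3.29 × 10⁻¹⁰ m = 329 pm.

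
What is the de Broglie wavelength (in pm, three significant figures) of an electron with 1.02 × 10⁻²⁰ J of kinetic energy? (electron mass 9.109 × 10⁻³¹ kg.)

p = √(2mKE) = √(2 × 9.109 × 10⁻³¹ × 1.020 × 10⁻²⁰) = 1.363 × 10⁻²⁵ kg·m/s.
λ = h/p = 6.626 × 10⁻³⁴ / 1.363 × 10⁻²⁵ = 4.86 × 10⁻⁹ m = 4860 pm.

λ = 4860 pm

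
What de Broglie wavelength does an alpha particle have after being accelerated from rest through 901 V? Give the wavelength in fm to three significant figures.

KE = 2eV = 2 × 1.602 × 10⁻¹⁹ × 901.0 = 2.887 × 10⁻¹⁶ J.
p = √(2mKE) = √(2 × 6.645 × 10⁻²⁷ × 2.887 × 10⁻¹⁶) = 1.959 × 10⁻²¹ kg·m/s.
λ = h/p = 6.626 × 10⁻³⁴ / 1.959 × 10⁻²¹ = 3.38 × 10⁻¹³ m = 338 fm.

λ = 338 fm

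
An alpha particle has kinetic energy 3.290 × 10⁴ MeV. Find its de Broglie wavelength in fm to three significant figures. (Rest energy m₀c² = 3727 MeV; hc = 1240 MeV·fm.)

Total energy E = KE + m₀c² = 3.290 × 10⁴ + 3727 = 36627 MeV.
(pc)² = E² − (m₀c²)² = (36627)² − (3727)² = 1.328 × 10⁹ MeV², so pc = 3.644 × 10⁴ MeV.
λ = hc/(pc) = 1240 MeV·fm / 3.644 × 10⁴ MeV = 0.0340 fm.

λ = 0.0340 fm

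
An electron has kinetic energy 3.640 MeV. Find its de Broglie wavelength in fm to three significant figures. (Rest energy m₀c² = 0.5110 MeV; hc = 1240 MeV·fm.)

λ = 301 fm

Total energy E = KE + m₀c² = 3.640 + 0.5110 = 4.1510 MeV.
(pc)² = E² − (m₀c²)² = (4.1510)² − (0.5110)² = 16.97 MeV², so pc = 4.119 MeV.
λ = hc/(pc) = 1240 MeV·fm / 4.119 MeV = 301 fm.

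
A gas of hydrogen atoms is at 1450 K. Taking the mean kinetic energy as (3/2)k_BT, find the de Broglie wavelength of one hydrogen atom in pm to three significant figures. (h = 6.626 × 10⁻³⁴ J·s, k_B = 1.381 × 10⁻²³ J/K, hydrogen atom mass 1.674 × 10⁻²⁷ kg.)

λ = 66.1 pm

KE = (3/2)k_BT = 1.5 × 1.381 × 10⁻²³ × 1450 = 3.004 × 10⁻²⁰ J.
p = √(2mKE) = √(2 × 1.674 × 10⁻²⁷ × 3.004 × 10⁻²⁰) = 1.003 × 10⁻²³ kg·m/s.
λ = h/p = 6.61 × 10⁻¹¹ m = 66.1 pm.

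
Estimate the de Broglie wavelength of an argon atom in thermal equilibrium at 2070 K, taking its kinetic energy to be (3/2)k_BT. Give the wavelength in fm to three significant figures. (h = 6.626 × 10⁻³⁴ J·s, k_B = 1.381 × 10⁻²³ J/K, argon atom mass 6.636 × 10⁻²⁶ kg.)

λ = 8780 fm

KE = (3/2)k_BT = 1.5 × 1.381 × 10⁻²³ × 2070 = 4.288 × 10⁻²⁰ J.
p = √(2mKE) = √(2 × 6.636 × 10⁻²⁶ × 4.288 × 10⁻²⁰) = 7.544 × 10⁻²³ kg·m/s.
λ = h/p = 8.78 × 10⁻¹² m = 8780 fm.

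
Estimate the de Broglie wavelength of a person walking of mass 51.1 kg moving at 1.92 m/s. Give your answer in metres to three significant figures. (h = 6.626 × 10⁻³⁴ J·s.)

p = mv = 51.1 × 1.92 = 9.811 × 10¹ kg·m/s.
λ = h/p = 6.626 × 10⁻³⁴ / 9.811 × 10¹ = 6.75 × 10⁻³⁶ m.

λ = 6.75 × 10⁻³⁶ m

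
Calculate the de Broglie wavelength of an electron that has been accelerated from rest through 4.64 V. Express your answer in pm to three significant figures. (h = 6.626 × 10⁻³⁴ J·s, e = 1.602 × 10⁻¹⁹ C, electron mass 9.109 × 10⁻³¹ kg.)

KE = eV = 1.602 × 10⁻¹⁹ × 4.640 = 7.433 × 10⁻¹⁹ J.
p = √(2mKE) = √(2 × 9.109 × 10⁻³¹ × 7.433 × 10⁻¹⁹) = 1.164 × 10⁻²⁴ kg·m/s.
λ = h/p = 6.626 × 10⁻³⁴ / 1.164 × 10⁻²⁴ = 5.69 × 10⁻¹⁰ m = 569 pm.

λ = 569 pm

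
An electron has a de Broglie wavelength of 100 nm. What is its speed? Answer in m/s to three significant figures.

v = 7270 m/s

p = h/λ = 6.626 × 10⁻³⁴ / 1.000 × 10⁻⁷ = 6.626 × 10⁻²⁷ kg·m/s.
v = p/m = 6.626 × 10⁻²⁷ / 9.109 × 10⁻³¹ = 7.27 × 10³ m/s = 7270 m/s.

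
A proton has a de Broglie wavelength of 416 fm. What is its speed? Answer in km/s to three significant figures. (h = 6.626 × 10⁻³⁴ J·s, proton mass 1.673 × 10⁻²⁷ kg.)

p = h/λ = 6.626 × 10⁻³⁴ / 4.160 × 10⁻¹³ = 1.593 × 10⁻²¹ kg·m/s.
v = p/m = 1.593 × 10⁻²¹ / 1.673 × 10⁻²⁷ = 9.52 × 10⁵ m/s = 952 km/s.

v = 952 km/s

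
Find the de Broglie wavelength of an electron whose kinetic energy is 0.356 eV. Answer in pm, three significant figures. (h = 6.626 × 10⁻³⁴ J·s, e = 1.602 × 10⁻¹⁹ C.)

KE = 0.356 eV = 5.703 × 10⁻²⁰ J.
p = √(2mKE) = √(2 × 9.109 × 10⁻³¹ × 5.703 × 10⁻²⁰) = 3.223 × 10⁻²⁵ kg·m/s.
λ = h/p = 6.626 × 10⁻³⁴ / 3.223 × 10⁻²⁵ = 2.06 × 10⁻⁹ m = 2060 pm.

λ = 2060 pm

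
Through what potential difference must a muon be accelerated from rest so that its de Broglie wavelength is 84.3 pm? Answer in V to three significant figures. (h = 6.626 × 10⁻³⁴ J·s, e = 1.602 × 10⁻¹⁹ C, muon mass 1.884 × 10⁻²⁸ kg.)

V = 1.02 V

p = h/λ = 6.626 × 10⁻³⁴ / 8.430 × 10⁻¹¹ = 7.860 × 10⁻²⁴ kg·m/s.
KE = p²/(2m) = 1.640 × 10⁻¹⁹ J.
V = KE/e = 1.640 × 10⁻¹⁹ / (1.602 × 10⁻¹⁹) = 1.02 V.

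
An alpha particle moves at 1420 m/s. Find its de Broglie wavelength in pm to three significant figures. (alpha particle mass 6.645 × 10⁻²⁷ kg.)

p = mv = 6.645 × 10⁻²⁷ × 1420 = 9.436 × 10⁻²⁴ kg·m/s.
λ = h/p = 6.626 × 10⁻³⁴ / 9.436 × 10⁻²⁴ = 7.02 × 10⁻¹¹ m = 70.2 pm.

λ = 70.2 pm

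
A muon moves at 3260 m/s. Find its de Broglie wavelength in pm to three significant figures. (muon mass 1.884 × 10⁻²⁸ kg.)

p = mv = 1.884 × 10⁻²⁸ × 3260 = 6.142 × 10⁻²⁵ kg·m/s.
λ = h/p = 6.626 × 10⁻³⁴ / 6.142 × 10⁻²⁵ = 1.08 × 10⁻⁹ m = 1080 pm.

λ = 1080 pm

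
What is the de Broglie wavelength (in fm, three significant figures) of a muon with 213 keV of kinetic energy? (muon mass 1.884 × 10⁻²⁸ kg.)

KE = 213 keV = 3.412 × 10⁻¹⁴ J.
p = √(2mKE) = √(2 × 1.884 × 10⁻²⁸ × 3.412 × 10⁻¹⁴) = 3.586 × 10⁻²¹ kg·m/s.
λ = h/p = 6.626 × 10⁻³⁴ / 3.586 × 10⁻²¹ = 1.85 × 10⁻¹³ m = 185 fm.

λ = 185 fm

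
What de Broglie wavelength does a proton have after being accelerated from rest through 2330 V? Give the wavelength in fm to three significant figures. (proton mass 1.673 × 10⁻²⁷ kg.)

KE = eV = 1.602 × 10⁻¹⁹ × 2330 = 3.733 × 10⁻¹⁶ J.
p = √(2mKE) = √(2 × 1.673 × 10⁻²⁷ × 3.733 × 10⁻¹⁶) = 1.118 × 10⁻²¹ kg·m/s.
λ = h/p = 6.626 × 10⁻³⁴ / 1.118 × 10⁻²¹ = 5.93 × 10⁻¹³ m = 593 fm.

λ = 593 fm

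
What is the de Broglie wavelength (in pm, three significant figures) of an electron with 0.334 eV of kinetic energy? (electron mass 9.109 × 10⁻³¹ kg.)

λ = 2120 pm

KE = 0.334 eV = 5.351 × 10⁻²⁰ J.
p = √(2mKE) = √(2 × 9.109 × 10⁻³¹ × 5.351 × 10⁻²⁰) = 3.122 × 10⁻²⁵ kg·m/s.
λ = h/p = 6.626 × 10⁻³⁴ / 3.122 × 10⁻²⁵ = 2.12 × 10⁻⁹ m = 2120 pm.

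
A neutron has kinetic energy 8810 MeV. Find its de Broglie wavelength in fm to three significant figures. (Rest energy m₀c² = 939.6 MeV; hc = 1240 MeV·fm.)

λ = 0.128 fm

Total energy E = KE + m₀c² = 8810 + 939.6 = 9749.6 MeV.
(pc)² = E² − (m₀c²)² = (9749.6)² − (939.6)² = 9.417 × 10⁷ MeV², so pc = 9704 MeV.
λ = hc/(pc) = 1240 MeV·fm / 9704 MeV = 0.128 fm.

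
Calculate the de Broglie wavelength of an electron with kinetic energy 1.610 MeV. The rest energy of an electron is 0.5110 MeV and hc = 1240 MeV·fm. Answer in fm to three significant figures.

Total energy E = KE + m₀c² = 1.610 + 0.5110 = 2.1210 MeV.
(pc)² = E² − (m₀c²)² = (2.1210)² − (0.5110)² = 4.238 MeV², so pc = 2.059 MeV.
λ = hc/(pc) = 1240 MeV·fm / 2.059 MeV = 602 fm.

λ = 602 fm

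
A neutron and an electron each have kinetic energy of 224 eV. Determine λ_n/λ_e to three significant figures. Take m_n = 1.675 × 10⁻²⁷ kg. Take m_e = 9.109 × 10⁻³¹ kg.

At fixed KE, p = √(2mKE) so λ = h/p ∝ 1/√m.
λ_n/λ_e = √(m_e/m_n) = √(9.109 × 10⁻³¹/1.675 × 10⁻²⁷) = √(5.438 × 10⁻⁴) = 0.0233.

λ_n/λ_e = 0.0233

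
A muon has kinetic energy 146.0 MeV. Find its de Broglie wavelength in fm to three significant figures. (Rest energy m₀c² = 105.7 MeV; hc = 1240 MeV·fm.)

λ = 5.43 fm

Total energy E = KE + m₀c² = 146.0 + 105.7 = 251.7 MeV.
(pc)² = E² − (m₀c²)² = (251.7)² − (105.7)² = 5.218 × 10⁴ MeV², so pc = 228.4 MeV.
λ = hc/(pc) = 1240 MeV·fm / 228.4 MeV = 5.43 fm.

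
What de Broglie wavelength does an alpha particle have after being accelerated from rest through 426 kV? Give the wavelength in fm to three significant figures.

λ = 15.6 fm

KE = 2eV = 2 × 1.602 × 10⁻¹⁹ × 4.260 × 10⁵ = 1.365 × 10⁻¹³ J.
p = √(2mKE) = √(2 × 6.645 × 10⁻²⁷ × 1.365 × 10⁻¹³) = 4.259 × 10⁻²⁰ kg·m/s.
λ = h/p = 6.626 × 10⁻³⁴ / 4.259 × 10⁻²⁰ = 1.56 × 10⁻¹⁴ m = 15.6 fm.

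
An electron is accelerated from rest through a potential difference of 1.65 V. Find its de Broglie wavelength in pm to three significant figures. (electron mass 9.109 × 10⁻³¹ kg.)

KE = eV = 1.602 × 10⁻¹⁹ × 1.650 = 2.643 × 10⁻¹⁹ J.
p = √(2mKE) = √(2 × 9.109 × 10⁻³¹ × 2.643 × 10⁻¹⁹) = 6.939 × 10⁻²⁵ kg·m/s.
λ = h/p = 6.626 × 10⁻³⁴ / 6.939 × 10⁻²⁵ = 9.55 × 10⁻¹⁰ m = 955 pm.

λ = 955 pm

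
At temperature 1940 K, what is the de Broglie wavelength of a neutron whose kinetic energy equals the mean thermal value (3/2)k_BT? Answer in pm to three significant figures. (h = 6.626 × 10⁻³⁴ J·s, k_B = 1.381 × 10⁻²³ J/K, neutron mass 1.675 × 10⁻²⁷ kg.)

KE = (3/2)k_BT = 1.5 × 1.381 × 10⁻²³ × 1940 = 4.019 × 10⁻²⁰ J.
p = √(2mKE) = √(2 × 1.675 × 10⁻²⁷ × 4.019 × 10⁻²⁰) = 1.160 × 10⁻²³ kg·m/s.
λ = h/p = 5.71 × 10⁻¹¹ m = 57.1 pm.

λ = 57.1 pm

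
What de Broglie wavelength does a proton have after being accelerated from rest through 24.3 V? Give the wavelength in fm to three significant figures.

λ = 5810 fm

KE = eV = 1.602 × 10⁻¹⁹ × 24.30 = 3.893 × 10⁻¹⁸ J.
p = √(2mKE) = √(2 × 1.673 × 10⁻²⁷ × 3.893 × 10⁻¹⁸) = 1.141 × 10⁻²² kg·m/s.
λ = h/p = 6.626 × 10⁻³⁴ / 1.141 × 10⁻²² = 5.81 × 10⁻¹² m = 5810 fm.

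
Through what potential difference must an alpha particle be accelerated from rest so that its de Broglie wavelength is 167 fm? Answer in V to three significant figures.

V = 3700 V

p = h/λ = 6.626 × 10⁻³⁴ / 1.670 × 10⁻¹³ = 3.968 × 10⁻²¹ kg·m/s.
KE = p²/(2m) = 1.185 × 10⁻¹⁵ J.
V = KE/2e = 1.185 × 10⁻¹⁵ / (2 × 1.602 × 10⁻¹⁹) = 3700 V.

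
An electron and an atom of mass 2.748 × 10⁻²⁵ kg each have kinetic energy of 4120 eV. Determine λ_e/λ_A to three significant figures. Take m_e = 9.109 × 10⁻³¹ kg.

At fixed KE, p = √(2mKE) so λ = h/p ∝ 1/√m.
λ_e/λ_A = √(m_A/m_e) = √(2.748 × 10⁻²⁵/9.109 × 10⁻³¹) = √(3.017 × 10⁵) = 549.

λ_e/λ_A = 549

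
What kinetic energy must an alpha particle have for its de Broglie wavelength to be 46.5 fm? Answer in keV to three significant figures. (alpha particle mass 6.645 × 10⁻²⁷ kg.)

p = h/λ = 6.626 × 10⁻³⁴ / 4.650 × 10⁻¹⁴ = 1.425 × 10⁻²⁰ kg·m/s.
KE = p²/(2m) = (1.425 × 10⁻²⁰)² / (2 × 6.645 × 10⁻²⁷) = 1.528 × 10⁻¹⁴ J = 95.4 keV.

KE = 95.4 keV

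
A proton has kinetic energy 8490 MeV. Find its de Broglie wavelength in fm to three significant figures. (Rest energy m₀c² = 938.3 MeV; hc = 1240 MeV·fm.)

Total energy E = KE + m₀c² = 8490 + 938.3 = 9428.3 MeV.
(pc)² = E² − (m₀c²)² = (9428.3)² − (938.3)² = 8.801 × 10⁷ MeV², so pc = 9381 MeV.
λ = hc/(pc) = 1240 MeV·fm / 9381 MeV = 0.132 fm.

λ = 0.132 fm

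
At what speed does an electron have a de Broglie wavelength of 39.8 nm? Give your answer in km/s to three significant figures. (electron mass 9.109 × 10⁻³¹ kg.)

v = 18.3 km/s

p = h/λ = 6.626 × 10⁻³⁴ / 3.980 × 10⁻⁸ = 1.665 × 10⁻²⁶ kg·m/s.
v = p/m = 1.665 × 10⁻²⁶ / 9.109 × 10⁻³¹ = 1.83 × 10⁴ m/s = 18.3 km/s.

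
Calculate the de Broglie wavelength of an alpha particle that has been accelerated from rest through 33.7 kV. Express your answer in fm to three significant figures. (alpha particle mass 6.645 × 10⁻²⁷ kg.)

λ = 55.3 fm

KE = 2eV = 2 × 1.602 × 10⁻¹⁹ × 3.370 × 10⁴ = 1.080 × 10⁻¹⁴ J.
p = √(2mKE) = √(2 × 6.645 × 10⁻²⁷ × 1.080 × 10⁻¹⁴) = 1.198 × 10⁻²⁰ kg·m/s.
λ = h/p = 6.626 × 10⁻³⁴ / 1.198 × 10⁻²⁰ = 5.53 × 10⁻¹⁴ m = 55.3 fm.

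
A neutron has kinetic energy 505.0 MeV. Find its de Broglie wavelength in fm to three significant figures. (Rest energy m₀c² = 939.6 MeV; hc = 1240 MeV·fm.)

Total energy E = KE + m₀c² = 505.0 + 939.6 = 1444.6 MeV.
(pc)² = E² − (m₀c²)² = (1444.6)² − (939.6)² = 1.204 × 10⁶ MeV², so pc = 1097 MeV.
λ = hc/(pc) = 1240 MeV·fm / 1097 MeV = 1.13 fm.

λ = 1.13 fm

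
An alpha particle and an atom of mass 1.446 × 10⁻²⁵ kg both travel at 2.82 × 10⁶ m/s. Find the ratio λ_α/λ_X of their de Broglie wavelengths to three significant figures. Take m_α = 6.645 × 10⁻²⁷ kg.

At fixed v, p = mv so λ = h/(mv) ∝ 1/m.
λ_α/λ_X = m_X/m_α = 1.446 × 10⁻²⁵/6.645 × 10⁻²⁷ = 21.8.

λ_α/λ_X = 21.8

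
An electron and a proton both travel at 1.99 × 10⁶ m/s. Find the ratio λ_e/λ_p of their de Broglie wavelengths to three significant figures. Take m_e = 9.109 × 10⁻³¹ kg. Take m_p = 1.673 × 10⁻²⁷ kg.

λ_e/λ_p = 1840

At fixed v, p = mv so λ = h/(mv) ∝ 1/m.
λ_e/λ_p = m_p/m_e = 1.673 × 10⁻²⁷/9.109 × 10⁻³¹ = 1840.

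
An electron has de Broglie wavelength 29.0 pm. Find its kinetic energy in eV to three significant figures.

KE = 1790 eV

p = h/λ = 6.626 × 10⁻³⁴ / 2.900 × 10⁻¹¹ = 2.285 × 10⁻²³ kg·m/s.
KE = p²/(2m) = (2.285 × 10⁻²³)² / (2 × 9.109 × 10⁻³¹) = 2.866 × 10⁻¹⁶ J = 1790 eV.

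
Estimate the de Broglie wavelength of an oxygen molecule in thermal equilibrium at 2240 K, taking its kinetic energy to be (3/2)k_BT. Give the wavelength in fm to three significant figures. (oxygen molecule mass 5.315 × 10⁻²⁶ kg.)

λ = 9430 fm

KE = (3/2)k_BT = 1.5 × 1.381 × 10⁻²³ × 2240 = 4.640 × 10⁻²⁰ J.
p = √(2mKE) = √(2 × 5.315 × 10⁻²⁶ × 4.640 × 10⁻²⁰) = 7.023 × 10⁻²³ kg·m/s.
λ = h/p = 9.43 × 10⁻¹² m = 9430 fm.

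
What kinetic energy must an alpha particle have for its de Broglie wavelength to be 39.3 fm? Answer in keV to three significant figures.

KE = 134 keV

p = h/λ = 6.626 × 10⁻³⁴ / 3.930 × 10⁻¹⁴ = 1.686 × 10⁻²⁰ kg·m/s.
KE = p²/(2m) = (1.686 × 10⁻²⁰)² / (2 × 6.645 × 10⁻²⁷) = 2.139 × 10⁻¹⁴ J = 134 keV.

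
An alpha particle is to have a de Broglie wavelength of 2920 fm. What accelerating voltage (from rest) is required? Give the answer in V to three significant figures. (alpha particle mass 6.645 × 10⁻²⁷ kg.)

V = 12.1 V

p = h/λ = 6.626 × 10⁻³⁴ / 2.920 × 10⁻¹² = 2.269 × 10⁻²² kg·m/s.
KE = p²/(2m) = 3.874 × 10⁻¹⁸ J.
V = KE/2e = 3.874 × 10⁻¹⁸ / (2 × 1.602 × 10⁻¹⁹) = 12.1 V.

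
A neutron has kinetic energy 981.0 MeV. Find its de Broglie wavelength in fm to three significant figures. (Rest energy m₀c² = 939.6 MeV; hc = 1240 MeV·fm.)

Total energy E = KE + m₀c² = 981.0 + 939.6 = 1920.6 MeV.
(pc)² = E² − (m₀c²)² = (1920.6)² − (939.6)² = 2.806 × 10⁶ MeV², so pc = 1675 MeV.
λ = hc/(pc) = 1240 MeV·fm / 1675 MeV = 0.740 fm.

λ = 0.740 fm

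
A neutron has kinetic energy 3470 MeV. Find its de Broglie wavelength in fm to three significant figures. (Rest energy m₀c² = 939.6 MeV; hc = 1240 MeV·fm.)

λ = 0.288 fm

Total energy E = KE + m₀c² = 3470 + 939.6 = 4409.6 MeV.
(pc)² = E² − (m₀c²)² = (4409.6)² − (939.6)² = 1.856 × 10⁷ MeV², so pc = 4308 MeV.
λ = hc/(pc) = 1240 MeV·fm / 4308 MeV = 0.288 fm.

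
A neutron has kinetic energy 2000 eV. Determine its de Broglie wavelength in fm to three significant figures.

λ = 640 fm

KE = 2000 eV = 3.204 × 10⁻¹⁶ J.
p = √(2mKE) = √(2 × 1.675 × 10⁻²⁷ × 3.204 × 10⁻¹⁶) = 1.036 × 10⁻²¹ kg·m/s.
λ = h/p = 6.626 × 10⁻³⁴ / 1.036 × 10⁻²¹ = 6.40 × 10⁻¹³ m = 640 fm.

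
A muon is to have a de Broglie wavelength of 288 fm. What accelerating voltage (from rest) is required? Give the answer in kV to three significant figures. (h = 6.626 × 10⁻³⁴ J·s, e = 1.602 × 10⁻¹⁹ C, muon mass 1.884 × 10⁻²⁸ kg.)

p = h/λ = 6.626 × 10⁻³⁴ / 2.880 × 10⁻¹³ = 2.301 × 10⁻²¹ kg·m/s.
KE = p²/(2m) = 1.405 × 10⁻¹⁴ J.
V = KE/e = 1.405 × 10⁻¹⁴ / (1.602 × 10⁻¹⁹) = 87.7 kV.

V = 87.7 kV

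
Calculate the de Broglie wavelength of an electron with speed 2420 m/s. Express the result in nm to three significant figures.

p = mv = 9.109 × 10⁻³¹ × 2420 = 2.204 × 10⁻²⁷ kg·m/s.
λ = h/p = 6.626 × 10⁻³⁴ / 2.204 × 10⁻²⁷ = 3.01 × 10⁻⁷ m = 301 nm.

λ = 301 nm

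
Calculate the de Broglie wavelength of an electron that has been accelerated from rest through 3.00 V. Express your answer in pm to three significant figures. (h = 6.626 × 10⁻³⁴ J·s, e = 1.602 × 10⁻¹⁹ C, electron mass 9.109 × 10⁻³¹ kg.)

λ = 708 pm

KE = eV = 1.602 × 10⁻¹⁹ × 3.000 = 4.806 × 10⁻¹⁹ J.
p = √(2mKE) = √(2 × 9.109 × 10⁻³¹ × 4.806 × 10⁻¹⁹) = 9.357 × 10⁻²⁵ kg·m/s.
λ = h/p = 6.626 × 10⁻³⁴ / 9.357 × 10⁻²⁵ = 7.08 × 10⁻¹⁰ m = 708 pm.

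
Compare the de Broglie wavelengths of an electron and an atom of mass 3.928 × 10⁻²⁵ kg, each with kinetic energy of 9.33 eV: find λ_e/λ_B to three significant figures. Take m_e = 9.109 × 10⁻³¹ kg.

At fixed KE, p = √(2mKE) so λ = h/p ∝ 1/√m.
λ_e/λ_B = √(m_B/m_e) = √(3.928 × 10⁻²⁵/9.109 × 10⁻³¹) = √(4.312 × 10⁵) = 657.

λ_e/λ_B = 657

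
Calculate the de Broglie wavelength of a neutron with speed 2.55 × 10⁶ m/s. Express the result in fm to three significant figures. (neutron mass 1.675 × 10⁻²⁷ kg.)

λ = 155 fm

p = mv = 1.675 × 10⁻²⁷ × 2.55 × 10⁶ = 4.271 × 10⁻²¹ kg·m/s.
λ = h/p = 6.626 × 10⁻³⁴ / 4.271 × 10⁻²¹ = 1.55 × 10⁻¹³ m = 155 fm.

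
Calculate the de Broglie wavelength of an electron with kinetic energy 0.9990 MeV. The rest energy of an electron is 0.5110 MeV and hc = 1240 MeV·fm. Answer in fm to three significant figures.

λ = 873 fm

Total energy E = KE + m₀c² = 0.9990 + 0.5110 = 1.5100 MeV.
(pc)² = E² − (m₀c²)² = (1.5100)² − (0.5110)² = 2.019 MeV², so pc = 1.421 MeV.
λ = hc/(pc) = 1240 MeV·fm / 1.421 MeV = 873 fm.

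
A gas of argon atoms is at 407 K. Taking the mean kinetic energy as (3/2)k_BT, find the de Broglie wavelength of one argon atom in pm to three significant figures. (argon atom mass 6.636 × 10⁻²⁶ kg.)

KE = (3/2)k_BT = 1.5 × 1.381 × 10⁻²³ × 407 = 8.431 × 10⁻²¹ J.
p = √(2mKE) = √(2 × 6.636 × 10⁻²⁶ × 8.431 × 10⁻²¹) = 3.345 × 10⁻²³ kg·m/s.
λ = h/p = 1.98 × 10⁻¹¹ m = 19.8 pm.

λ = 19.8 pm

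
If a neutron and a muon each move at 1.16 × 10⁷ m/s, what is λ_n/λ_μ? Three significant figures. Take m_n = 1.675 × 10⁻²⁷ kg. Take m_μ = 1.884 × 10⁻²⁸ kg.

At fixed v, p = mv so λ = h/(mv) ∝ 1/m.
λ_n/λ_μ = m_μ/m_n = 1.884 × 10⁻²⁸/1.675 × 10⁻²⁷ = 0.112.

λ_n/λ_μ = 0.112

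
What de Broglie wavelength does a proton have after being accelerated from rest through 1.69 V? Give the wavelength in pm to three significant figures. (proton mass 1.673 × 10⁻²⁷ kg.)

KE = eV = 1.602 × 10⁻¹⁹ × 1.690 = 2.707 × 10⁻¹⁹ J.
p = √(2mKE) = √(2 × 1.673 × 10⁻²⁷ × 2.707 × 10⁻¹⁹) = 3.010 × 10⁻²³ kg·m/s.
λ = h/p = 6.626 × 10⁻³⁴ / 3.010 × 10⁻²³ = 2.20 × 10⁻¹¹ m = 22.0 pm.

λ = 22.0 pm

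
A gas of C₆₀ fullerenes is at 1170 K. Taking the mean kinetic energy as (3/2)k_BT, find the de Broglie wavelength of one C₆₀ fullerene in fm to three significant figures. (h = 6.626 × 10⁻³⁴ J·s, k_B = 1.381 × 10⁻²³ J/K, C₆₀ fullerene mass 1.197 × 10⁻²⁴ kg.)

KE = (3/2)k_BT = 1.5 × 1.381 × 10⁻²³ × 1170 = 2.424 × 10⁻²⁰ J.
p = √(2mKE) = √(2 × 1.197 × 10⁻²⁴ × 2.424 × 10⁻²⁰) = 2.409 × 10⁻²² kg·m/s.
λ = h/p = 2.75 × 10⁻¹² m = 2750 fm.

λ = 2750 fm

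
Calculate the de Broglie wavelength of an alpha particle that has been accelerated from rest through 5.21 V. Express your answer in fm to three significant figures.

λ = 4450 fm

KE = 2eV = 2 × 1.602 × 10⁻¹⁹ × 5.210 = 1.669 × 10⁻¹⁸ J.
p = √(2mKE) = √(2 × 6.645 × 10⁻²⁷ × 1.669 × 10⁻¹⁸) = 1.489 × 10⁻²² kg·m/s.
λ = h/p = 6.626 × 10⁻³⁴ / 1.489 × 10⁻²² = 4.45 × 10⁻¹² m = 4450 fm.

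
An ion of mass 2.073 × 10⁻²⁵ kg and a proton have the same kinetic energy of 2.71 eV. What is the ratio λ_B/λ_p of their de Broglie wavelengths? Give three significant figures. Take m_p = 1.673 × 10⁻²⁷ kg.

λ_B/λ_p = 0.0898

At fixed KE, p = √(2mKE) so λ = h/p ∝ 1/√m.
λ_B/λ_p = √(m_p/m_B) = √(1.673 × 10⁻²⁷/2.073 × 10⁻²⁵) = √(8.070 × 10⁻³) = 0.0898.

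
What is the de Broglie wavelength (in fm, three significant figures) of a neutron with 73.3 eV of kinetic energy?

KE = 73.3 eV = 1.174 × 10⁻¹⁷ J.
p = √(2mKE) = √(2 × 1.675 × 10⁻²⁷ × 1.174 × 10⁻¹⁷) = 1.983 × 10⁻²² kg·m/s.
λ = h/p = 6.626 × 10⁻³⁴ / 1.983 × 10⁻²² = 3.34 × 10⁻¹² m = 3340 fm.

λ = 3340 fm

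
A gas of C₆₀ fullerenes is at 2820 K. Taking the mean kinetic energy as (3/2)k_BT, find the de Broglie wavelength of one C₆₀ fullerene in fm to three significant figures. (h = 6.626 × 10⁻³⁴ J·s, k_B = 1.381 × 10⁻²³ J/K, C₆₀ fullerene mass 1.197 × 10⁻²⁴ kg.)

λ = 1770 fm

KE = (3/2)k_BT = 1.5 × 1.381 × 10⁻²³ × 2820 = 5.842 × 10⁻²⁰ J.
p = √(2mKE) = √(2 × 1.197 × 10⁻²⁴ × 5.842 × 10⁻²⁰) = 3.740 × 10⁻²² kg·m/s.
λ = h/p = 1.77 × 10⁻¹² m = 1770 fm.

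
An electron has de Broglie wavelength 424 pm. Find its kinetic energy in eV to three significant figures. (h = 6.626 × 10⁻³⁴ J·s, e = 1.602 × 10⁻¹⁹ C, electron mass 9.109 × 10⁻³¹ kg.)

p = h/λ = 6.626 × 10⁻³⁴ / 4.240 × 10⁻¹⁰ = 1.563 × 10⁻²⁴ kg·m/s.
KE = p²/(2m) = (1.563 × 10⁻²⁴)² / (2 × 9.109 × 10⁻³¹) = 1.341 × 10⁻¹⁸ J = 8.37 eV.

KE = 8.37 eV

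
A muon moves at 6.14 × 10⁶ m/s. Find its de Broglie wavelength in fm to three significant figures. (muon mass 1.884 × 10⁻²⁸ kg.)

λ = 573 fm

p = mv = 1.884 × 10⁻²⁸ × 6.14 × 10⁶ = 1.157 × 10⁻²¹ kg·m/s.
λ = h/p = 6.626 × 10⁻³⁴ / 1.157 × 10⁻²¹ = 5.73 × 10⁻¹³ m = 573 fm.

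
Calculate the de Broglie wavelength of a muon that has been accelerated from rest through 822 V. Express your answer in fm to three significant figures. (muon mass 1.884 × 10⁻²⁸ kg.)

KE = eV = 1.602 × 10⁻¹⁹ × 822.0 = 1.317 × 10⁻¹⁶ J.
p = √(2mKE) = √(2 × 1.884 × 10⁻²⁸ × 1.317 × 10⁻¹⁶) = 2.228 × 10⁻²² kg·m/s.
λ = h/p = 6.626 × 10⁻³⁴ / 2.228 × 10⁻²² = 2.97 × 10⁻¹² m = 2970 fm.

λ = 2970 fm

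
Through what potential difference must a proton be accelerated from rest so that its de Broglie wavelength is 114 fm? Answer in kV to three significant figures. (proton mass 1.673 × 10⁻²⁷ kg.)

p = h/λ = 6.626 × 10⁻³⁴ / 1.140 × 10⁻¹³ = 5.812 × 10⁻²¹ kg·m/s.
KE = p²/(2m) = 1.010 × 10⁻¹⁴ J.
V = KE/e = 1.010 × 10⁻¹⁴ / (1.602 × 10⁻¹⁹) = 63.0 kV.

V = 63.0 kV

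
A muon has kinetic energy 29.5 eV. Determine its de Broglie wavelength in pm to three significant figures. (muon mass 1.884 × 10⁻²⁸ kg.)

λ = 15.7 pm

KE = 29.5 eV = 4.726 × 10⁻¹⁸ J.
p = √(2mKE) = √(2 × 1.884 × 10⁻²⁸ × 4.726 × 10⁻¹⁸) = 4.220 × 10⁻²³ kg·m/s.
λ = h/p = 6.626 × 10⁻³⁴ / 4.220 × 10⁻²³ = 1.57 × 10⁻¹¹ m = 15.7 pm.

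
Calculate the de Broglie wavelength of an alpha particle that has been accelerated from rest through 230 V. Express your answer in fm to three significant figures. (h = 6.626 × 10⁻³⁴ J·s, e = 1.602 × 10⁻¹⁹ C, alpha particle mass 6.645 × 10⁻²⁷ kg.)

KE = 2eV = 2 × 1.602 × 10⁻¹⁹ × 230.0 = 7.369 × 10⁻¹⁷ J.
p = √(2mKE) = √(2 × 6.645 × 10⁻²⁷ × 7.369 × 10⁻¹⁷) = 9.896 × 10⁻²² kg·m/s.
λ = h/p = 6.626 × 10⁻³⁴ / 9.896 × 10⁻²² = 6.70 × 10⁻¹³ m = 670 fm.

λ = 670 fm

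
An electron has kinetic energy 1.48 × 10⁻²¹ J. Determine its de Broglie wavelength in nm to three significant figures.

λ = 12.8 nm

p = √(2mKE) = √(2 × 9.109 × 10⁻³¹ × 1.480 × 10⁻²¹) = 5.193 × 10⁻²⁶ kg·m/s.
λ = h/p = 6.626 × 10⁻³⁴ / 5.193 × 10⁻²⁶ = 1.28 × 10⁻⁸ m = 12.8 nm.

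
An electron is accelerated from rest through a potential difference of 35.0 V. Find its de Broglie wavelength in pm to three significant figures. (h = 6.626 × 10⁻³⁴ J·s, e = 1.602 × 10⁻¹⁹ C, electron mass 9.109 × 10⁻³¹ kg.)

KE = eV = 1.602 × 10⁻¹⁹ × 35.00 = 5.607 × 10⁻¹⁸ J.
p = √(2mKE) = √(2 × 9.109 × 10⁻³¹ × 5.607 × 10⁻¹⁸) = 3.196 × 10⁻²⁴ kg·m/s.
λ = h/p = 6.626 × 10⁻³⁴ / 3.196 × 10⁻²⁴ = 2.07 × 10⁻¹⁰ m = 207 pm.

λ = 207 pm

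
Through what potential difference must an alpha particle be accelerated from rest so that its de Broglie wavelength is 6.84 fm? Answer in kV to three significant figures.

V = 2200 kV

p = h/λ = 6.626 × 10⁻³⁴ / 6.840 × 10⁻¹⁵ = 9.687 × 10⁻²⁰ kg·m/s.
KE = p²/(2m) = 7.061 × 10⁻¹³ J.
V = KE/2e = 7.061 × 10⁻¹³ / (2 × 1.602 × 10⁻¹⁹) = 2200 kV.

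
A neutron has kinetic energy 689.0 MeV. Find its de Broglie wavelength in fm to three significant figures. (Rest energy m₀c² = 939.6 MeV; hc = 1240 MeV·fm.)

Total energy E = KE + m₀c² = 689.0 + 939.6 = 1628.6 MeV.
(pc)² = E² − (m₀c²)² = (1628.6)² − (939.6)² = 1.769 × 10⁶ MeV², so pc = 1330 MeV.
λ = hc/(pc) = 1240 MeV·fm / 1330 MeV = 0.932 fm.

λ = 0.932 fm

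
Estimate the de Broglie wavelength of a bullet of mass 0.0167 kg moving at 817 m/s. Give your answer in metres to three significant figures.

λ = 4.86 × 10⁻³⁵ m

p = mv = 0.0167 × 817 = 1.364 × 10¹ kg·m/s.
λ = h/p = 6.626 × 10⁻³⁴ / 1.364 × 10¹ = 4.86 × 10⁻³⁵ m.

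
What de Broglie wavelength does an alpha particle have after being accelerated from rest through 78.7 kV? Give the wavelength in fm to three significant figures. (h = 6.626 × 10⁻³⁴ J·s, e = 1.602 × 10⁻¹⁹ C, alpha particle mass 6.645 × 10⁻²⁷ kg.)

λ = 36.2 fm

KE = 2eV = 2 × 1.602 × 10⁻¹⁹ × 7.870 × 10⁴ = 2.522 × 10⁻¹⁴ J.
p = √(2mKE) = √(2 × 6.645 × 10⁻²⁷ × 2.522 × 10⁻¹⁴) = 1.831 × 10⁻²⁰ kg·m/s.
λ = h/p = 6.626 × 10⁻³⁴ / 1.831 × 10⁻²⁰ = 3.62 × 10⁻¹⁴ m = 36.2 fm.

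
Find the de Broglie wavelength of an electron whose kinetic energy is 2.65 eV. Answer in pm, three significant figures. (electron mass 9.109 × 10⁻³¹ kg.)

λ = 753 pm

KE = 2.65 eV = 4.245 × 10⁻¹⁹ J.
p = √(2mKE) = √(2 × 9.109 × 10⁻³¹ × 4.245 × 10⁻¹⁹) = 8.794 × 10⁻²⁵ kg·m/s.
λ = h/p = 6.626 × 10⁻³⁴ / 8.794 × 10⁻²⁵ = 7.53 × 10⁻¹⁰ m = 753 pm.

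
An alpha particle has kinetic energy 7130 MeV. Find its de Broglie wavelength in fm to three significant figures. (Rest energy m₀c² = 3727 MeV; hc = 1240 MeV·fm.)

λ = 0.122 fm

Total energy E = KE + m₀c² = 7130 + 3727 = 10857 MeV.
(pc)² = E² − (m₀c²)² = (10857)² − (3727)² = 1.040 × 10⁸ MeV², so pc = 1.020 × 10⁴ MeV.
λ = hc/(pc) = 1240 MeV·fm / 1.020 × 10⁴ MeV = 0.122 fm.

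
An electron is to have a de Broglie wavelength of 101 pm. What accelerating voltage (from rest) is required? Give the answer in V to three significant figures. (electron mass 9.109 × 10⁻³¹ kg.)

p = h/λ = 6.626 × 10⁻³⁴ / 1.010 × 10⁻¹⁰ = 6.560 × 10⁻²⁴ kg·m/s.
KE = p²/(2m) = 2.362 × 10⁻¹⁷ J.
V = KE/e = 2.362 × 10⁻¹⁷ / (1.602 × 10⁻¹⁹) = 147 V.

V = 147 V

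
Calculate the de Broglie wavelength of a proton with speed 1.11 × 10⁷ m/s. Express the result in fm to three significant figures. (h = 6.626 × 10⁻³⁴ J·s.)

λ = 35.7 fm

p = mv = 1.673 × 10⁻²⁷ × 1.11 × 10⁷ = 1.857 × 10⁻²⁰ kg·m/s.
λ = h/p = 6.626 × 10⁻³⁴ / 1.857 × 10⁻²⁰ = 3.57 × 10⁻¹⁴ m = 35.7 fm.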